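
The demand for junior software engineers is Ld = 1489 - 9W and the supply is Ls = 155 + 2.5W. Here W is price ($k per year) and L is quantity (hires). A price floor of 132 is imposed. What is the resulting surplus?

Surplus = 184

Evaluating both curves at the floor price 132 gives Ld = 301, Ls = 485.
Surplus = Ls - Ld = 485 - 301 = 184.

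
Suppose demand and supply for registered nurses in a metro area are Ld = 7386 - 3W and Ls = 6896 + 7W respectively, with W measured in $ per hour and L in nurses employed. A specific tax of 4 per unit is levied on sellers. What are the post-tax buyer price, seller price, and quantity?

W_b = 51.8, W_s = 47.8, L = 7230.6

Sellers keep W_s = W_b - 4 per unit, so supply in terms of the buyer price is Ls = 6868 + 7W_b.
Equate demand and the shifted supply: 7386 - 3W_b = 6868 + 7W_b, giving 10W_b = 518, so W_b = 51.8.
Then W_s = 51.8 - 4 = 47.8 and L = 7386 - 3(51.8) = 7230.6.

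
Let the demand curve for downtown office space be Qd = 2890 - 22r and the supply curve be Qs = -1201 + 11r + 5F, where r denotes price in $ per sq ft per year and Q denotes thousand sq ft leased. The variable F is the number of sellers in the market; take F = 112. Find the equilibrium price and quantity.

r* = 107, Q* = 536

With F = 112, supply is Qs = -641 + 11r.
Set Qd = Qs: 2890 - 22r = -641 + 11r, so 3531 = 33r and r* = 107.
Substitute back: Q* = 2890 - 22(107) = 536.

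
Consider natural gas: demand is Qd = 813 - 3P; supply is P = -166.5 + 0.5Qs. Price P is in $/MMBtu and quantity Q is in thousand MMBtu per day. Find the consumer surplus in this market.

Solving each curve for Q: Qs = 333 + 2P.
Equating demand and supply, 813 - 3P = 333 + 2P gives 5P = 480, so P* = 96.
Plugging P* into demand: Q* = 813 - 3(96) = 525.
Demand choke price (Qd = 0): P = 813/3 = 271. Consumer surplus = ½ × (271 - 96) × 525 = 45937.5.

Consumer surplus = 45937.5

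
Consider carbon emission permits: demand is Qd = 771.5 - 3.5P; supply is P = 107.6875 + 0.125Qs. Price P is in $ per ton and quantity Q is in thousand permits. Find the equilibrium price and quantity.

In direct form, Qs = -861.5 + 8P.
Equating demand and supply, 771.5 - 3.5P = -861.5 + 8P gives 11.5P = 1633, so P* = 142.
From the demand curve, Q* = 771.5 - 3.5(142) = 274.5.

P* = 142, Q* = 274.5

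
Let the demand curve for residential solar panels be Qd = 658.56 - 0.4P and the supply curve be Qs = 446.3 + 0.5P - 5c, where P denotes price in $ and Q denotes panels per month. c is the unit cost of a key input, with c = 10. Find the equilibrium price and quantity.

With c = 10, supply is Qs = 396.3 + 0.5P.
Equating demand and supply, 658.56 - 0.4P = 396.3 + 0.5P gives 0.9P = 262.26, so P* = 291.4.
Substitute back: Q* = 658.56 - 0.4(291.4) = 542.

P* = 291.4, Q* = 542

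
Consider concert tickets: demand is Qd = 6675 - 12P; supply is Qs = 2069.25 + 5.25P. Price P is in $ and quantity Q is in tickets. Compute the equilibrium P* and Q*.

The market clears where 6675 - 12P = 2069.25 + 5.25P. Rearranging, 17.25P = 4605.75, hence P* = 267.
Substitute back: Q* = 6675 - 12(267) = 3471.

P* = 267, Q* = 3471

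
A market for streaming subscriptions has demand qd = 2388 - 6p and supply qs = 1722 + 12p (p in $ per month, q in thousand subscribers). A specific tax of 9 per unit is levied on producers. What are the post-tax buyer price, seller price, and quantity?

p_b = 43, p_s = 34, q = 2130

The tax drives a wedge p_b - p_s = 9. Substituting p_s = p_b - 9 into supply: qs = 1614 + 12p_b.
Market clearing requires 2388 - 6p_b = 1614 + 12p_b; hence 774 = 18p_b and p_b = 43.
Then p_s = 43 - 9 = 34 and q = 2388 - 6(43) = 2130.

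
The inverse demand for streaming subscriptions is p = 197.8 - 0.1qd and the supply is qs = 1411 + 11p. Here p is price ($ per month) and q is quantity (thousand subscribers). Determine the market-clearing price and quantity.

p* = 27, q* = 1708

In direct form, qd = 1978 - 10p.
Equating demand and supply, 1978 - 10p = 1411 + 11p gives 21p = 567, so p* = 27.
Plugging p* into demand: q* = 1978 - 10(27) = 1708.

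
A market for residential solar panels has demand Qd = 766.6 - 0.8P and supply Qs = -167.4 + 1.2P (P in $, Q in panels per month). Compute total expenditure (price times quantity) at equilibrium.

Total expenditure = 183531

Equating demand and supply, 766.6 - 0.8P = -167.4 + 1.2P gives 2P = 934, so P* = 467.
Plugging P* into demand: Q* = 766.6 - 0.8(467) = 393.
Total expenditure = P* × Q* = 467 × 393 = 183531.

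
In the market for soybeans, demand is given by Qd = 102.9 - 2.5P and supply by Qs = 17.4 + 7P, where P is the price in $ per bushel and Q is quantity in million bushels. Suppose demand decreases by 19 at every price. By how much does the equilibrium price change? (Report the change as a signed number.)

At equilibrium Qd = Qs, so 102.9 - 2.5P = 17.4 + 7P; collecting terms, 85.5 = 9.5P and P* = 9.
Then Q* = 102.9 - 2.5(9) = 80.4.
After the shift, demand is Qd = 83.9 - 2.5P.
The new intersection has 66.5 = 9.5P, i.e. P = 7, Q = 66.4.
ΔP = 7 - 9 = -2.

ΔP = -2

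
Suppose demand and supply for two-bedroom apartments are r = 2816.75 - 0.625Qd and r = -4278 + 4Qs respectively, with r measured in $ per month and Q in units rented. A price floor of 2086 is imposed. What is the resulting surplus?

Surplus = 421.8

Solving each curve for Q: Qd = 4506.8 - 1.6r and Qs = 1069.5 + 0.25r.
At r = 2086: Qd = 1169.2 and Qs = 1591.
Surplus = Qs - Qd = 1591 - 1169.2 = 421.8.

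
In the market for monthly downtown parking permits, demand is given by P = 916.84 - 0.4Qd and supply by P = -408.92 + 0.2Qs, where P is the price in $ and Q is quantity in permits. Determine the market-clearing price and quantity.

P* = 33, Q* = 2209.6

Inverting to quantity form: Qd = 2292.1 - 2.5P and Qs = 2044.6 + 5P.
The market clears where 2292.1 - 2.5P = 2044.6 + 5P. Rearranging, 7.5P = 247.5, hence P* = 33.
Plugging P* into demand: Q* = 2292.1 - 2.5(33) = 2209.6.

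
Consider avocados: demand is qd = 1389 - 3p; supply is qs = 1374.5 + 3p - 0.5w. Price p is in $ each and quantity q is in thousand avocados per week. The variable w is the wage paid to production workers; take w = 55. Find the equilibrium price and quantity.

p* = 7, q* = 1368

With w = 55, supply is qs = 1347 + 3p.
At equilibrium qd = qs, so 1389 - 3p = 1347 + 3p; collecting terms, 42 = 6p and p* = 7.
Then q* = 1389 - 3(7) = 1368.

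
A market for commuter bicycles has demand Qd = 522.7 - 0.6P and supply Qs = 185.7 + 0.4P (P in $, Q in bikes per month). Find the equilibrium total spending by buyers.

Total spending by buyers = 108008.5

At equilibrium Qd = Qs, so 522.7 - 0.6P = 185.7 + 0.4P; collecting terms, 337 = P and P* = 337.
Substitute back: Q* = 522.7 - 0.6(337) = 320.5.
Total spending by buyers = P* × Q* = 337 × 320.5 = 108008.5.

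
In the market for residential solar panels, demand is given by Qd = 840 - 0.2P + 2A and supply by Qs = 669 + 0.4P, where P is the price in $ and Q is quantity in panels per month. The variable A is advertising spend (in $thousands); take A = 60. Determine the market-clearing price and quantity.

With A = 60, demand is Qd = 960 - 0.2P.
At equilibrium Qd = Qs, so 960 - 0.2P = 669 + 0.4P; collecting terms, 291 = 0.6P and P* = 485.
From the demand curve, Q* = 960 - 0.2(485) = 863.

P* = 485, Q* = 863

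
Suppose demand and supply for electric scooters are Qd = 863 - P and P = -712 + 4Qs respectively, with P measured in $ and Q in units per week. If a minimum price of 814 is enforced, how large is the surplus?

Rewriting in direct form: Qs = 178 + 0.25P.
Evaluating both curves at the floor price 814 gives Qd = 49, Qs = 381.5.
Surplus = Qs - Qd = 381.5 - 49 = 332.5.

Surplus = 332.5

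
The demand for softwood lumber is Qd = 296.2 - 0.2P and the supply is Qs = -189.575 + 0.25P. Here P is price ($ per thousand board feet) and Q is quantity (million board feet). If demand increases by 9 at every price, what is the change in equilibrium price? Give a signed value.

ΔP = 20

Equating demand and supply, 296.2 - 0.2P = -189.575 + 0.25P gives 0.45P = 485.775, so P* = 1079.5.
Plugging P* into demand: Q* = 296.2 - 0.2(1079.5) = 80.3.
After the shift, demand is Qd = 305.2 - 0.2P.
Re-solving, 0.45P = 494.775 gives P = 1099.5 and Q = 85.3.
ΔP = 1099.5 - 1079.5 = 20.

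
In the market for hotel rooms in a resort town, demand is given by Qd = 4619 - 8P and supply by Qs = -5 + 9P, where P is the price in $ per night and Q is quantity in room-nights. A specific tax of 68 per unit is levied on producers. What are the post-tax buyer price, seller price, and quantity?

P_b = 308, P_s = 240, Q = 2155

Producers keep P_s = P_b - 68 per unit, so supply in terms of the buyer price is Qs = -617 + 9P_b.
Equate demand and the shifted supply: 4619 - 8P_b = -617 + 9P_b, giving 17P_b = 5236, so P_b = 308.
Then P_s = 308 - 68 = 240 and Q = 4619 - 8(308) = 2155.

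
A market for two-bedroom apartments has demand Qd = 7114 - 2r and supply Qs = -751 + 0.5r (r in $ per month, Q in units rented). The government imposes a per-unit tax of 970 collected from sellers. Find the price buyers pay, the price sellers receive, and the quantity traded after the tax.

With a tax of 970 on sellers, they supply based on the net price r_s = r_b - 970, so Qs = -1236 + 0.5r_b.
Market clearing requires 7114 - 2r_b = -1236 + 0.5r_b; hence 8350 = 2.5r_b and r_b = 3340.
Then r_s = 3340 - 970 = 2370 and Q = 7114 - 2(3340) = 434.

r_b = 3340, r_s = 2370, Q = 434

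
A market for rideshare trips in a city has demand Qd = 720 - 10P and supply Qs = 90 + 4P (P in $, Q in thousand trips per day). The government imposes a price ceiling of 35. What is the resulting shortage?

Shortage = 140

Evaluating both curves at the ceiling price 35 gives Qd = 370, Qs = 230.
Shortage = Qd - Qs = 370 - 230 = 140.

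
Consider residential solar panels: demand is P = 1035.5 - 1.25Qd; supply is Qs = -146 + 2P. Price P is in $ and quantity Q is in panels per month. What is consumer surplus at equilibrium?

Consumer surplus = 189062.5

In direct form, Qd = 828.4 - 0.8P.
Set Qd = Qs: 828.4 - 0.8P = -146 + 2P, so 974.4 = 2.8P and P* = 348.
Then Q* = 828.4 - 0.8(348) = 550.
Demand choke price (Qd = 0): P = 828.4/0.8 = 1035.5. Consumer surplus = ½ × (1035.5 - 348) × 550 = 189062.5.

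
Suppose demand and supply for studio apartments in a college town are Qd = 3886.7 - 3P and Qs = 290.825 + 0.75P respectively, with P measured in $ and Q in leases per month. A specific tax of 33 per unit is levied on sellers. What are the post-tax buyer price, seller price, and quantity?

With a tax of 33 on sellers, they supply based on the net price P_s = P_b - 33, so Qs = 266.075 + 0.75P_b.
Set Qd = Qs: 3886.7 - 3P_b = 266.075 + 0.75P_b, so 3620.625 = 3.75P_b and P_b = 965.5.
Then P_s = 965.5 - 33 = 932.5 and Q = 3886.7 - 3(965.5) = 990.2.

P_b = 965.5, P_s = 932.5, Q = 990.2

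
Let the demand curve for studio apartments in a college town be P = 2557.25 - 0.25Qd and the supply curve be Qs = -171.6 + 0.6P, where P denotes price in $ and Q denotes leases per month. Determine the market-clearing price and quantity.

Rewriting in direct form: Qd = 10229 - 4P.
Set Qd = Qs: 10229 - 4P = -171.6 + 0.6P, so 10400.6 = 4.6P and P* = 2261.
Plugging P* into demand: Q* = 10229 - 4(2261) = 1185.

P* = 2261, Q* = 1185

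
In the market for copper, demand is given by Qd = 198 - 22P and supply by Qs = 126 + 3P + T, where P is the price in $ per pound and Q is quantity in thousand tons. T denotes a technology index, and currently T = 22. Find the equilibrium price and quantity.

P* = 2, Q* = 154

With T = 22, supply is Qs = 148 + 3P.
The market clears where 198 - 22P = 148 + 3P. Rearranging, 25P = 50, hence P* = 2.
Then Q* = 198 - 22(2) = 154.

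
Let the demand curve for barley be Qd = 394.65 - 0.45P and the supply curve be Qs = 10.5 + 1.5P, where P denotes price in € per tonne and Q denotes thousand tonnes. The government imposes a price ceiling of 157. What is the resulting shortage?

Shortage = 78

At P = 157: Qd = 324 and Qs = 246.
Shortage = Qd - Qs = 324 - 246 = 78.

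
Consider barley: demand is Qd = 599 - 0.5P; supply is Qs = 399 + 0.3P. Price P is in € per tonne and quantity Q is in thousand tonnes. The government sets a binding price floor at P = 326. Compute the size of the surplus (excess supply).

At P = 326: Qd = 436 and Qs = 496.8.
Surplus = Qs - Qd = 496.8 - 436 = 60.8.

Surplus = 60.8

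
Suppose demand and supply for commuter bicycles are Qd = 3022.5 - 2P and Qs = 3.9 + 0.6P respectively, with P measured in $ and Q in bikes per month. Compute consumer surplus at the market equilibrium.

Set Qd = Qs: 3022.5 - 2P = 3.9 + 0.6P, so 3018.6 = 2.6P and P* = 1161.
Then Q* = 3022.5 - 2(1161) = 700.5.
Demand choke price (Qd = 0): P = 3022.5/2 = 1511.25. Consumer surplus = ½ × (1511.25 - 1161) × 700.5 = 122675.0625.

Consumer surplus = 122675.0625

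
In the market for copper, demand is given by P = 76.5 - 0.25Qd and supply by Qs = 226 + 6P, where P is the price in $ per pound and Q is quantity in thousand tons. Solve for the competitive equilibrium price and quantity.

P* = 8, Q* = 274

Inverting to quantity form: Qd = 306 - 4P.
The market clears where 306 - 4P = 226 + 6P. Rearranging, 10P = 80, hence P* = 8.
Then Q* = 306 - 4(8) = 274.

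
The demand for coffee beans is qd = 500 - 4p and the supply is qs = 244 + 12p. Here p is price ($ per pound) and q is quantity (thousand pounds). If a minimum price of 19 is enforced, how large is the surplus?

Surplus = 48

Evaluating both curves at the floor price 19 gives qd = 424, qs = 472.
Surplus = qs - qd = 472 - 424 = 48.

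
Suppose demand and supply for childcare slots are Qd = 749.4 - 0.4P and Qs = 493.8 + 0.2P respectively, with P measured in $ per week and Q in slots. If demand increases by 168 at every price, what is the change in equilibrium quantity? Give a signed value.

ΔQ = 56

The market clears where 749.4 - 0.4P = 493.8 + 0.2P. Rearranging, 0.6P = 255.6, hence P* = 426.
Plugging P* into demand: Q* = 749.4 - 0.4(426) = 579.
After the shift, demand is Qd = 917.4 - 0.4P.
New equilibrium: 423.6 = 0.6P, so P = 706 and Q = 635.
ΔQ = 635 - 579 = 56.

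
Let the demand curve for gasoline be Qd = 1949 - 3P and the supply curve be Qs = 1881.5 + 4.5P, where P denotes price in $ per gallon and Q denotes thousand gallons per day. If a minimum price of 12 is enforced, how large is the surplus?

Surplus = 22.5

With P fixed at 12, quantity demanded is 1913 and quantity supplied is 1935.5.
Surplus = Qs - Qd = 1935.5 - 1913 = 22.5.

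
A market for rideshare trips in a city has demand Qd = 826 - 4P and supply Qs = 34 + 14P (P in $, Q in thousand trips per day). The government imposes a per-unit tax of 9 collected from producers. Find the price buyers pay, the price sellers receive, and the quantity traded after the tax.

P_b = 51, P_s = 42, Q = 622

The tax drives a wedge P_b - P_s = 9. Substituting P_s = P_b - 9 into supply: Qs = -92 + 14P_b.
Set Qd = Qs: 826 - 4P_b = -92 + 14P_b, so 918 = 18P_b and P_b = 51.
So P_s = 42 and the quantity traded is Q = 826 - 4(51) = 622.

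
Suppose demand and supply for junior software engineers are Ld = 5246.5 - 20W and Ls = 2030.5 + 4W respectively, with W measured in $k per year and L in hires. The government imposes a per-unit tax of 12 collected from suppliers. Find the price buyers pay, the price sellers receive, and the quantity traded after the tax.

With a tax of 12 on suppliers, they supply based on the net price W_s = W_b - 12, so Ls = 1982.5 + 4W_b.
Equate demand and the shifted supply: 5246.5 - 20W_b = 1982.5 + 4W_b, giving 24W_b = 3264, so W_b = 136.
Then W_s = 136 - 12 = 124 and L = 5246.5 - 20(136) = 2526.5.

W_b = 136, W_s = 124, L = 2526.5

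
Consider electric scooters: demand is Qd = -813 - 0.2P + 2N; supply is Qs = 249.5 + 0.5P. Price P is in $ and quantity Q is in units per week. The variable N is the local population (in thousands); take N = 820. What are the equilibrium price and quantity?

P* = 825, Q* = 662

With N = 820, demand is Qd = 827 - 0.2P.
The market clears where 827 - 0.2P = 249.5 + 0.5P. Rearranging, 0.7P = 577.5, hence P* = 825.
Plugging P* into demand: Q* = 827 - 0.2(825) = 662.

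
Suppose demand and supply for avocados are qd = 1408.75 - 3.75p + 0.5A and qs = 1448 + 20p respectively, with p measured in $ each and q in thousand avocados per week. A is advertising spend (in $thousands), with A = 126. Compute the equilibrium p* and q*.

With A = 126, demand is qd = 1471.75 - 3.75p.
Equating demand and supply, 1471.75 - 3.75p = 1448 + 20p gives 23.75p = 23.75, so p* = 1.
Then q* = 1471.75 - 3.75(1) = 1468.

p* = 1, q* = 1468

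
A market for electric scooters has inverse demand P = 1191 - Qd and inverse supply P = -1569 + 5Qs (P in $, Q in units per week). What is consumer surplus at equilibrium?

Consumer surplus = 105800

Solving each curve for Q: Qd = 1191 - P and Qs = 313.8 + 0.2P.
Equating demand and supply, 1191 - P = 313.8 + 0.2P gives 1.2P = 877.2, so P* = 731.
Then Q* = 1191 - 731 = 460.
Demand choke price (Qd = 0): P = 1191. Consumer surplus = ½ × (1191 - 731) × 460 = 105800.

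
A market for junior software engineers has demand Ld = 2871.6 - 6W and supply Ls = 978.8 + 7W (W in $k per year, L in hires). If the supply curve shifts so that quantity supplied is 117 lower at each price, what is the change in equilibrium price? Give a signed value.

The market clears where 2871.6 - 6W = 978.8 + 7W. Rearranging, 13W = 1892.8, hence W* = 145.6.
Substitute back: L* = 2871.6 - 6(145.6) = 1998.
After the shift, supply is Ls = 861.8 + 7W.
The new intersection has 2009.8 = 13W, i.e. W = 154.6, L = 1944.
ΔW = 154.6 - 145.6 = 9.

ΔW = 9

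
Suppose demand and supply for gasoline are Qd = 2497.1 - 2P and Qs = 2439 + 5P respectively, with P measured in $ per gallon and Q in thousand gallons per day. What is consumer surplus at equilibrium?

Equating demand and supply, 2497.1 - 2P = 2439 + 5P gives 7P = 58.1, so P* = 8.3.
From the demand curve, Q* = 2497.1 - 2(8.3) = 2480.5.
Demand choke price (Qd = 0): P = 2497.1/2 = 1248.55. Consumer surplus = ½ × (1248.55 - 8.3) × 2480.5 = 1538220.0625.

Consumer surplus = 1538220.0625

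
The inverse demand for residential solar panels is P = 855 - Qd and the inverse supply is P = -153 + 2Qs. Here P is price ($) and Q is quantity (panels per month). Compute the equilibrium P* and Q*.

Rewriting in direct form: Qd = 855 - P and Qs = 76.5 + 0.5P.
Set Qd = Qs: 855 - P = 76.5 + 0.5P, so 778.5 = 1.5P and P* = 519.
Plugging P* into demand: Q* = 855 - 519 = 336.

P* = 519, Q* = 336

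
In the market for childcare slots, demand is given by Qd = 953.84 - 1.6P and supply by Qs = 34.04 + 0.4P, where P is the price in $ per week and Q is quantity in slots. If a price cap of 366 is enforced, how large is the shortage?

With P fixed at 366, quantity demanded is 368.24 and quantity supplied is 180.44.
Shortage = Qd - Qs = 368.24 - 180.44 = 187.8.

Shortage = 187.8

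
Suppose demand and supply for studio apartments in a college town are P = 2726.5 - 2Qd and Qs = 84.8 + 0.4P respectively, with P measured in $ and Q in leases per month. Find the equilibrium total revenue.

Solving each curve for Q: Qd = 1363.25 - 0.5P.
Equating demand and supply, 1363.25 - 0.5P = 84.8 + 0.4P gives 0.9P = 1278.45, so P* = 1420.5.
Then Q* = 1363.25 - 0.5(1420.5) = 653.
Total revenue = P* × Q* = 1420.5 × 653 = 927586.5.

Total revenue = 927586.5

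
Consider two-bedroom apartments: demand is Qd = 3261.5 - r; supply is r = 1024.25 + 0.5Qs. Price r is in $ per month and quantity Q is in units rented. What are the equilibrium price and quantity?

Rewriting in direct form: Qs = -2048.5 + 2r.
Set Qd = Qs: 3261.5 - r = -2048.5 + 2r, so 5310 = 3r and r* = 1770.
Then Q* = 3261.5 - 1770 = 1491.5.

r* = 1770, Q* = 1491.5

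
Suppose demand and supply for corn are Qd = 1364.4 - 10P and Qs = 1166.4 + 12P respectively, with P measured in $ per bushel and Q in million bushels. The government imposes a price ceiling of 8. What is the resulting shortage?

Shortage = 22

With P fixed at 8, quantity demanded is 1284.4 and quantity supplied is 1262.4.
Shortage = Qd - Qs = 1284.4 - 1262.4 = 22.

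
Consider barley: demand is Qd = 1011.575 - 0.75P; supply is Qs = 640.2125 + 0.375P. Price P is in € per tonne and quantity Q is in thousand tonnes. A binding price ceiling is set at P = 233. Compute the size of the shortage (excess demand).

With P fixed at 233, quantity demanded is 836.825 and quantity supplied is 727.5875.
Shortage = Qd - Qs = 836.825 - 727.5875 = 109.2375.

Shortage = 109.2375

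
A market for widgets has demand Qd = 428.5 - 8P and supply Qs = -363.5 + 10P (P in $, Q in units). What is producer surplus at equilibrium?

Producer surplus = 292.6125

At equilibrium Qd = Qs, so 428.5 - 8P = -363.5 + 10P; collecting terms, 792 = 18P and P* = 44.
Plugging P* into demand: Q* = 428.5 - 8(44) = 76.5.
Supply choke price (Qs = 0): P = 36.35. Producer surplus = ½ × (44 - 36.35) × 76.5 = 292.6125.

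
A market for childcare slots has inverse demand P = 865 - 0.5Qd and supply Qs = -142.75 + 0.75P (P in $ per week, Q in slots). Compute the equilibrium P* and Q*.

In direct form, Qd = 1730 - 2P.
Equating demand and supply, 1730 - 2P = -142.75 + 0.75P gives 2.75P = 1872.75, so P* = 681.
From the demand curve, Q* = 1730 - 2(681) = 368.

P* = 681, Q* = 368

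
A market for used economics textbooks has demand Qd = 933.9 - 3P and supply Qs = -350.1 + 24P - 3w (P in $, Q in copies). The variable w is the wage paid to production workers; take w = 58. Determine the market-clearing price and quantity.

With w = 58, supply is Qs = -524.1 + 24P.
Equating demand and supply, 933.9 - 3P = -524.1 + 24P gives 27P = 1458, so P* = 54.
Then Q* = 933.9 - 3(54) = 771.9.

P* = 54, Q* = 771.9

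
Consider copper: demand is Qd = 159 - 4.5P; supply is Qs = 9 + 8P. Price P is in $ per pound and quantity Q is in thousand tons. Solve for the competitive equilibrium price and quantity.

P* = 12, Q* = 105

At equilibrium Qd = Qs, so 159 - 4.5P = 9 + 8P; collecting terms, 150 = 12.5P and P* = 12.
From the demand curve, Q* = 159 - 4.5(12) = 105.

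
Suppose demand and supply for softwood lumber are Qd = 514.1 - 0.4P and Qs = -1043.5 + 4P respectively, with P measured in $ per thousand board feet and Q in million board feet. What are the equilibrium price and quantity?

P* = 354, Q* = 372.5

Equating demand and supply, 514.1 - 0.4P = -1043.5 + 4P gives 4.4P = 1557.6, so P* = 354.
Substitute back: Q* = 514.1 - 0.4(354) = 372.5.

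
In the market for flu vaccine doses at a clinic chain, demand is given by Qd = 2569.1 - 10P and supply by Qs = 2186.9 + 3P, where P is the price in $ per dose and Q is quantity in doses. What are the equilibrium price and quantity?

The market clears where 2569.1 - 10P = 2186.9 + 3P. Rearranging, 13P = 382.2, hence P* = 29.4.
Then Q* = 2569.1 - 10(29.4) = 2275.1.

P* = 29.4, Q* = 2275.1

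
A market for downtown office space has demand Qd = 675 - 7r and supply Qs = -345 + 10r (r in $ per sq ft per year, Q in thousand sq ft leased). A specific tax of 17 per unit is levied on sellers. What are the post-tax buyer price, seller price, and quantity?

The tax drives a wedge r_b - r_s = 17. Substituting r_s = r_b - 17 into supply: Qs = -515 + 10r_b.
Equate demand and the shifted supply: 675 - 7r_b = -515 + 10r_b, giving 17r_b = 1190, so r_b = 70.
Then r_s = 70 - 17 = 53 and Q = 675 - 7(70) = 185.

r_b = 70, r_s = 53, Q = 185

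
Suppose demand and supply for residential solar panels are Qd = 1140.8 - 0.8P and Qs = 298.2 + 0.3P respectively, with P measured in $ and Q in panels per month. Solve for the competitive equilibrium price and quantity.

Equating demand and supply, 1140.8 - 0.8P = 298.2 + 0.3P gives 1.1P = 842.6, so P* = 766.
Then Q* = 1140.8 - 0.8(766) = 528.

P* = 766, Q* = 528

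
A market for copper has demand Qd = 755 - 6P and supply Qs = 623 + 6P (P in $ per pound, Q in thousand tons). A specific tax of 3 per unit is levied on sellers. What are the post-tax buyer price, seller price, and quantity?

The tax drives a wedge P_b - P_s = 3. Substituting P_s = P_b - 3 into supply: Qs = 605 + 6P_b.
Market clearing requires 755 - 6P_b = 605 + 6P_b; hence 150 = 12P_b and P_b = 12.5.
Then P_s = 12.5 - 3 = 9.5 and Q = 755 - 6(12.5) = 680.

P_b = 12.5, P_s = 9.5, Q = 680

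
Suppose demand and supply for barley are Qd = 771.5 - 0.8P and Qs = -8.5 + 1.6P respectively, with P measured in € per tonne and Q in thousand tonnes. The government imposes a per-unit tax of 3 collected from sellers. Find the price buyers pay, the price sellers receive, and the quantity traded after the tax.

The tax drives a wedge P_b - P_s = 3. Substituting P_s = P_b - 3 into supply: Qs = -13.3 + 1.6P_b.
Equate demand and the shifted supply: 771.5 - 0.8P_b = -13.3 + 1.6P_b, giving 2.4P_b = 784.8, so P_b = 327.
Then P_s = 327 - 3 = 324 and Q = 771.5 - 0.8(327) = 509.9.

P_b = 327, P_s = 324, Q = 509.9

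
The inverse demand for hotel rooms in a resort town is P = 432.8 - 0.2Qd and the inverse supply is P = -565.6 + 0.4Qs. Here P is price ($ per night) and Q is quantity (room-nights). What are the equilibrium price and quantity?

Solving each curve for Q: Qd = 2164 - 5P and Qs = 1414 + 2.5P.
Equating demand and supply, 2164 - 5P = 1414 + 2.5P gives 7.5P = 750, so P* = 100.
Substitute back: Q* = 2164 - 5(100) = 1664.

P* = 100, Q* = 1664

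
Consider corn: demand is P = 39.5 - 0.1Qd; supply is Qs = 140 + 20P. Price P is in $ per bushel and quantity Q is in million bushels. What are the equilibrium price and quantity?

P* = 8.5, Q* = 310

Inverting to quantity form: Qd = 395 - 10P.
The market clears where 395 - 10P = 140 + 20P. Rearranging, 30P = 255, hence P* = 8.5.
Plugging P* into demand: Q* = 395 - 10(8.5) = 310.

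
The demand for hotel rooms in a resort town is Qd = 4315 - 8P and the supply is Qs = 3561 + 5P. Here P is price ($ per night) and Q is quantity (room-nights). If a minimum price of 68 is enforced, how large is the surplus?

With P fixed at 68, quantity demanded is 3771 and quantity supplied is 3901.
Surplus = Qs - Qd = 3901 - 3771 = 130.

Surplus = 130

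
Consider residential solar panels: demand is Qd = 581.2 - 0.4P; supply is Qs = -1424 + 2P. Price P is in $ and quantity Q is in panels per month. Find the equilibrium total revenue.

Set Qd = Qs: 581.2 - 0.4P = -1424 + 2P, so 2005.2 = 2.4P and P* = 835.5.
Plugging P* into demand: Q* = 581.2 - 0.4(835.5) = 247.
Total revenue = P* × Q* = 835.5 × 247 = 206368.5.

Total revenue = 206368.5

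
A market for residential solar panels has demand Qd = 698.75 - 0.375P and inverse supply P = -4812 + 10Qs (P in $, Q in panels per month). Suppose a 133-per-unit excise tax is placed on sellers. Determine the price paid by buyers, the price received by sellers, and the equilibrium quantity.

Solving each curve for Q: Qs = 481.2 + 0.1P.
With a tax of 133 on sellers, they supply based on the net price P_s = P_b - 133, so Qs = 467.9 + 0.1P_b.
Market clearing requires 698.75 - 0.375P_b = 467.9 + 0.1P_b; hence 230.85 = 0.475P_b and P_b = 486.
So P_s = 353 and the quantity traded is Q = 698.75 - 0.375(486) = 516.5.

P_b = 486, P_s = 353, Q = 516.5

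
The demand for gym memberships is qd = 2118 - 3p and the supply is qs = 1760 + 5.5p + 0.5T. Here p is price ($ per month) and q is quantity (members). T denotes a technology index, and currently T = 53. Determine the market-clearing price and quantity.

With T = 53, supply is qs = 1786.5 + 5.5p.
The market clears where 2118 - 3p = 1786.5 + 5.5p. Rearranging, 8.5p = 331.5, hence p* = 39.
Substitute back: q* = 2118 - 3(39) = 2001.

p* = 39, q* = 2001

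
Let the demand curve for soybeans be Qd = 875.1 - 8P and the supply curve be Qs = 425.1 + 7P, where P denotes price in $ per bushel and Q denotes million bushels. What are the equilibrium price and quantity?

At equilibrium Qd = Qs, so 875.1 - 8P = 425.1 + 7P; collecting terms, 450 = 15P and P* = 30.
From the demand curve, Q* = 875.1 - 8(30) = 635.1.

P* = 30, Q* = 635.1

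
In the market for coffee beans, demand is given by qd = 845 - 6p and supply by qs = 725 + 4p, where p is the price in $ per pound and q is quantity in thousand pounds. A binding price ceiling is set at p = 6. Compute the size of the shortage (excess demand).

Shortage = 60

At p = 6: qd = 809 and qs = 749.
Shortage = qd - qs = 809 - 749 = 60.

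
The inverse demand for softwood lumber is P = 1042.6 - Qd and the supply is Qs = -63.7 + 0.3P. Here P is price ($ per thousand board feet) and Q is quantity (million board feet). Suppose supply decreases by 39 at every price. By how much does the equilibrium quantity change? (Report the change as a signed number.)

ΔQ = -30

Rewriting in direct form: Qd = 1042.6 - P.
Set Qd = Qs: 1042.6 - P = -63.7 + 0.3P, so 1106.3 = 1.3P and P* = 851.
Substitute back: Q* = 1042.6 - 851 = 191.6.
After the shift, supply is Qs = -102.7 + 0.3P.
Re-solving, 1.3P = 1145.3 gives P = 881 and Q = 161.6.
ΔQ = 161.6 - 191.6 = -30.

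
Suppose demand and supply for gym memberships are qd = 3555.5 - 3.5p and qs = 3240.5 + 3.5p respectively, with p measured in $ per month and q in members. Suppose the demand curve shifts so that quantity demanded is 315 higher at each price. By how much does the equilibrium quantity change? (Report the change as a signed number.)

Δq = 157.5

Set qd = qs: 3555.5 - 3.5p = 3240.5 + 3.5p, so 315 = 7p and p* = 45.
Then q* = 3555.5 - 3.5(45) = 3398.
After the shift, demand is qd = 3870.5 - 3.5p.
The new intersection has 630 = 7p, i.e. p = 90, q = 3555.5.
Δq = 3555.5 - 3398 = 157.5.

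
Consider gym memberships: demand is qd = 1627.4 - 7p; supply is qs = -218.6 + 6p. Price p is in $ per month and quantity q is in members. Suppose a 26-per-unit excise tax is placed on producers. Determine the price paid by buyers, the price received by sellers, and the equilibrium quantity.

Producers keep p_s = p_b - 26 per unit, so supply in terms of the buyer price is qs = -374.6 + 6p_b.
Set qd = qs: 1627.4 - 7p_b = -374.6 + 6p_b, so 2002 = 13p_b and p_b = 154.
So p_s = 128 and the quantity traded is q = 1627.4 - 7(154) = 549.4.

p_b = 154, p_s = 128, q = 549.4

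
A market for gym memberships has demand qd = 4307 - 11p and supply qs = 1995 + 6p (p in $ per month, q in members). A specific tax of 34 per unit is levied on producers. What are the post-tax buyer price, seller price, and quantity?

p_b = 148, p_s = 114, q = 2679

The tax drives a wedge p_b - p_s = 34. Substituting p_s = p_b - 34 into supply: qs = 1791 + 6p_b.
Market clearing requires 4307 - 11p_b = 1791 + 6p_b; hence 2516 = 17p_b and p_b = 148.
So p_s = 114 and the quantity traded is q = 4307 - 11(148) = 2679.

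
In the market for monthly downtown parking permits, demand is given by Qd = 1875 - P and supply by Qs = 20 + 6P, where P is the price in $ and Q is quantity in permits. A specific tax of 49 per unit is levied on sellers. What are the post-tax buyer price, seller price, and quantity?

P_b = 307, P_s = 258, Q = 1568

Sellers keep P_s = P_b - 49 per unit, so supply in terms of the buyer price is Qs = -274 + 6P_b.
Market clearing requires 1875 - P_b = -274 + 6P_b; hence 2149 = 7P_b and P_b = 307.
So P_s = 258 and the quantity traded is Q = 1875 - 307 = 1568.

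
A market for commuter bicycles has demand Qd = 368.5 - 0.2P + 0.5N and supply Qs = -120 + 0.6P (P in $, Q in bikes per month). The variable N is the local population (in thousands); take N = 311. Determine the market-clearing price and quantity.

P* = 805, Q* = 363

With N = 311, demand is Qd = 524 - 0.2P.
Set Qd = Qs: 524 - 0.2P = -120 + 0.6P, so 644 = 0.8P and P* = 805.
From the demand curve, Q* = 524 - 0.2(805) = 363.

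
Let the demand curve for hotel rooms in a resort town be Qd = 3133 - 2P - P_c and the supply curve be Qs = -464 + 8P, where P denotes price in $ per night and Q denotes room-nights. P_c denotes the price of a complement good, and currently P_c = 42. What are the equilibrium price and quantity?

P* = 355.5, Q* = 2380

With P_c = 42, demand is Qd = 3091 - 2P.
The market clears where 3091 - 2P = -464 + 8P. Rearranging, 10P = 3555, hence P* = 355.5.
From the demand curve, Q* = 3091 - 2(355.5) = 2380.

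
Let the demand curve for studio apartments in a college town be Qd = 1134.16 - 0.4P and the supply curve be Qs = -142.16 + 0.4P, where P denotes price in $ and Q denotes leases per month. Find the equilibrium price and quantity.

P* = 1595.4, Q* = 496

Equating demand and supply, 1134.16 - 0.4P = -142.16 + 0.4P gives 0.8P = 1276.32, so P* = 1595.4.
Plugging P* into demand: Q* = 1134.16 - 0.4(1595.4) = 496.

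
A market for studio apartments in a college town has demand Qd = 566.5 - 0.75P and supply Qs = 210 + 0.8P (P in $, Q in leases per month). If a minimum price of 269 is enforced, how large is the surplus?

Surplus = 60.45

With P fixed at 269, quantity demanded is 364.75 and quantity supplied is 425.2.
Surplus = Qs - Qd = 425.2 - 364.75 = 60.45.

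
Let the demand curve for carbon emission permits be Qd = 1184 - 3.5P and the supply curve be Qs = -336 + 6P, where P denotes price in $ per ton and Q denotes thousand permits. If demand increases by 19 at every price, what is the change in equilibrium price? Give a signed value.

ΔP = 2

At equilibrium Qd = Qs, so 1184 - 3.5P = -336 + 6P; collecting terms, 1520 = 9.5P and P* = 160.
Substitute back: Q* = 1184 - 3.5(160) = 624.
After the shift, demand is Qd = 1203 - 3.5P.
New equilibrium: 1539 = 9.5P, so P = 162 and Q = 636.
ΔP = 162 - 160 = 2.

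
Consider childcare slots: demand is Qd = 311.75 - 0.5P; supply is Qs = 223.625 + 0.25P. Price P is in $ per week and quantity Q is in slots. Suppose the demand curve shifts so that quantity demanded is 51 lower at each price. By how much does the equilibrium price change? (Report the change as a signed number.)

Equating demand and supply, 311.75 - 0.5P = 223.625 + 0.25P gives 0.75P = 88.125, so P* = 117.5.
Substitute back: Q* = 311.75 - 0.5(117.5) = 253.
After the shift, demand is Qd = 260.75 - 0.5P.
The new intersection has 37.125 = 0.75P, i.e. P = 49.5, Q = 236.
ΔP = 49.5 - 117.5 = -68.

ΔP = -68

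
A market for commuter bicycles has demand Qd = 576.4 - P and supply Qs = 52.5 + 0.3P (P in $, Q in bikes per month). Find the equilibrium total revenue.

Total revenue = 69880.2

The market clears where 576.4 - P = 52.5 + 0.3P. Rearranging, 1.3P = 523.9, hence P* = 403.
Substitute back: Q* = 576.4 - 403 = 173.4.
Total revenue = P* × Q* = 403 × 173.4 = 69880.2.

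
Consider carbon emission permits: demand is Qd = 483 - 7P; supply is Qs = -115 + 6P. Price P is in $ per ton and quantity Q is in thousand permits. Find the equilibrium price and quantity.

P* = 46, Q* = 161

Set Qd = Qs: 483 - 7P = -115 + 6P, so 598 = 13P and P* = 46.
Substitute back: Q* = 483 - 7(46) = 161.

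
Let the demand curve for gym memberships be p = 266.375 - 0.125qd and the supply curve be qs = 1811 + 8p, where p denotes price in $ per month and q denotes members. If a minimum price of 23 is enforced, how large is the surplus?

Surplus = 48

In direct form, qd = 2131 - 8p.
At p = 23: qd = 1947 and qs = 1995.
Surplus = qs - qd = 1995 - 1947 = 48.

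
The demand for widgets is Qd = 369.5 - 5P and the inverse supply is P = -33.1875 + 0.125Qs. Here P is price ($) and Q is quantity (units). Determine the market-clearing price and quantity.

P* = 8, Q* = 329.5

Inverting to quantity form: Qs = 265.5 + 8P.
Set Qd = Qs: 369.5 - 5P = 265.5 + 8P, so 104 = 13P and P* = 8.
Substitute back: Q* = 369.5 - 5(8) = 329.5.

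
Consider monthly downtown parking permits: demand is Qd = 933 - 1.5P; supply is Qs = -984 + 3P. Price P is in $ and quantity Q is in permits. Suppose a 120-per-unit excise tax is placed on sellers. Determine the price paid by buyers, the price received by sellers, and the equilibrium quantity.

The tax drives a wedge P_b - P_s = 120. Substituting P_s = P_b - 120 into supply: Qs = -1344 + 3P_b.
Set Qd = Qs: 933 - 1.5P_b = -1344 + 3P_b, so 2277 = 4.5P_b and P_b = 506.
So P_s = 386 and the quantity traded is Q = 933 - 1.5(506) = 174.

P_b = 506, P_s = 386, Q = 174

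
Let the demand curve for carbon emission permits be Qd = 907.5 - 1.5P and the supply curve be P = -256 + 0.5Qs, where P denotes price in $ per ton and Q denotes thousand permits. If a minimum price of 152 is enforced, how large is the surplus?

Surplus = 136.5

Solving each curve for Q: Qs = 512 + 2P.
At P = 152: Qd = 679.5 and Qs = 816.
Surplus = Qs - Qd = 816 - 679.5 = 136.5.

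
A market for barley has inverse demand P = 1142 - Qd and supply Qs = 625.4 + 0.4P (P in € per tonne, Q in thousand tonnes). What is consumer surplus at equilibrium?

In direct form, Qd = 1142 - P.
Equating demand and supply, 1142 - P = 625.4 + 0.4P gives 1.4P = 516.6, so P* = 369.
From the demand curve, Q* = 1142 - 369 = 773.
Demand choke price (Qd = 0): P = 1142. Consumer surplus = ½ × (1142 - 369) × 773 = 298764.5.

Consumer surplus = 298764.5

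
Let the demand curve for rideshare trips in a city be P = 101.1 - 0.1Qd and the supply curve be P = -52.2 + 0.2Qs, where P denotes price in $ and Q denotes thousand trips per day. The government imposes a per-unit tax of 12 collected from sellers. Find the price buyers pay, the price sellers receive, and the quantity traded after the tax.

P_b = 54, P_s = 42, Q = 471

Inverting to quantity form: Qd = 1011 - 10P and Qs = 261 + 5P.
With a tax of 12 on sellers, they supply based on the net price P_s = P_b - 12, so Qs = 201 + 5P_b.
Equate demand and the shifted supply: 1011 - 10P_b = 201 + 5P_b, giving 15P_b = 810, so P_b = 54.
Then P_s = 54 - 12 = 42 and Q = 1011 - 10(54) = 471.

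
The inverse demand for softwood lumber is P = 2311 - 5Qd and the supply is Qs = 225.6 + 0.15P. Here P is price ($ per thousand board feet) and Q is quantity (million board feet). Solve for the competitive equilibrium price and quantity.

In direct form, Qd = 462.2 - 0.2P.
The market clears where 462.2 - 0.2P = 225.6 + 0.15P. Rearranging, 0.35P = 236.6, hence P* = 676.
Then Q* = 462.2 - 0.2(676) = 327.

P* = 676, Q* = 327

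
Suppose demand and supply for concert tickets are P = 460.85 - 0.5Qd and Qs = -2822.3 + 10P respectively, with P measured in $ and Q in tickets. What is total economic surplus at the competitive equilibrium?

Total surplus = 26587.587

In direct form, Qd = 921.7 - 2P.
The market clears where 921.7 - 2P = -2822.3 + 10P. Rearranging, 12P = 3744, hence P* = 312.
From the demand curve, Q* = 921.7 - 2(312) = 297.7.
Demand choke price = 460.85; supply choke price = 282.23. CS = ½(460.85 - 312)(297.7) = 22156.3225; PS = ½(312 - 282.23)(297.7) = 4431.2645. Total surplus = 26587.587.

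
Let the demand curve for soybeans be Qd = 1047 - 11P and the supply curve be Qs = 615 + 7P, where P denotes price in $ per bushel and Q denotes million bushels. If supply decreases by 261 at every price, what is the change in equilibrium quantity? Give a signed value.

ΔQ = -159.5

Equating demand and supply, 1047 - 11P = 615 + 7P gives 18P = 432, so P* = 24.
From the demand curve, Q* = 1047 - 11(24) = 783.
After the shift, supply is Qs = 354 + 7P.
Re-solving, 18P = 693 gives P = 38.5 and Q = 623.5.
ΔQ = 623.5 - 783 = -159.5.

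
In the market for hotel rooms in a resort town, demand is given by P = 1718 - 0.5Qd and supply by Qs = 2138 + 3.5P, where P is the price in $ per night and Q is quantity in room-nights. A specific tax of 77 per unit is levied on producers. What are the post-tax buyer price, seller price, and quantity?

P_b = 285, P_s = 208, Q = 2866

In direct form, Qd = 3436 - 2P.
With a tax of 77 on producers, they supply based on the net price P_s = P_b - 77, so Qs = 1868.5 + 3.5P_b.
Market clearing requires 3436 - 2P_b = 1868.5 + 3.5P_b; hence 1567.5 = 5.5P_b and P_b = 285.
So P_s = 208 and the quantity traded is Q = 3436 - 2(285) = 2866.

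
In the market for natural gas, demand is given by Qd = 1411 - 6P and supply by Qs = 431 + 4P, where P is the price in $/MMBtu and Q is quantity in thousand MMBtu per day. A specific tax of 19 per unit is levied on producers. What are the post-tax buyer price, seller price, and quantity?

With a tax of 19 on producers, they supply based on the net price P_s = P_b - 19, so Qs = 355 + 4P_b.
Market clearing requires 1411 - 6P_b = 355 + 4P_b; hence 1056 = 10P_b and P_b = 105.6.
So P_s = 86.6 and the quantity traded is Q = 1411 - 6(105.6) = 777.4.

P_b = 105.6, P_s = 86.6, Q = 777.4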